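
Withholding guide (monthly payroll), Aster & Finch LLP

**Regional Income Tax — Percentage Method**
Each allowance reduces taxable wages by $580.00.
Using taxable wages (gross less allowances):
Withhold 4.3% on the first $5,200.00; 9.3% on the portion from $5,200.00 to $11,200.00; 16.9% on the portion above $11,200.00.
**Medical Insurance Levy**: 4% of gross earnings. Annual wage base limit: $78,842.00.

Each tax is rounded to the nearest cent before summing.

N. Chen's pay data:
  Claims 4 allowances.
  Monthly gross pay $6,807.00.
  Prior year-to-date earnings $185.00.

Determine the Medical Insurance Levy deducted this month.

$272.28

Medical Insurance Levy: 4% × $6,807.00 = $272.28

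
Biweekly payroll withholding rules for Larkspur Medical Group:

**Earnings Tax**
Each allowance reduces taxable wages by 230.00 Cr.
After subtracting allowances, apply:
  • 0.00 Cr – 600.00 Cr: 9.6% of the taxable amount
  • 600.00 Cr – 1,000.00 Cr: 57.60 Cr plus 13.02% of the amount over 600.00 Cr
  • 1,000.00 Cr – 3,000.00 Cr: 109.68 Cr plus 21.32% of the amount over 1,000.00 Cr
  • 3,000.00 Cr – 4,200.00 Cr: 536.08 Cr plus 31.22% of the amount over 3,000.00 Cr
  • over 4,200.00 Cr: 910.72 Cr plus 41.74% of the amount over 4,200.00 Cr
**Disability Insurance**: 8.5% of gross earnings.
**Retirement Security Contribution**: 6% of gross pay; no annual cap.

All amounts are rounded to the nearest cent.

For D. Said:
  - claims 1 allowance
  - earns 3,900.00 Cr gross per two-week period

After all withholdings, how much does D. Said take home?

Earnings Tax: taxable = 3,900.00 Cr − 1×230.00 Cr = 3,670.00 Cr
  536.08 Cr + 31.22% × (3,670.00 Cr − 3,000.00 Cr) = 536.08 Cr + 31.22% × 670.00 Cr = 745.25 Cr
Disability Insurance: 8.5% × 3,900.00 Cr = 331.50 Cr
Retirement Security Contribution: 6% × 3,900.00 Cr = 234.00 Cr
Total withheld: 745.25 Cr + 331.50 Cr + 234.00 Cr = 1,310.75 Cr
Net pay: 3,900.00 Cr − 1,310.75 Cr = 2,589.25 Cr

2,589.25 Cr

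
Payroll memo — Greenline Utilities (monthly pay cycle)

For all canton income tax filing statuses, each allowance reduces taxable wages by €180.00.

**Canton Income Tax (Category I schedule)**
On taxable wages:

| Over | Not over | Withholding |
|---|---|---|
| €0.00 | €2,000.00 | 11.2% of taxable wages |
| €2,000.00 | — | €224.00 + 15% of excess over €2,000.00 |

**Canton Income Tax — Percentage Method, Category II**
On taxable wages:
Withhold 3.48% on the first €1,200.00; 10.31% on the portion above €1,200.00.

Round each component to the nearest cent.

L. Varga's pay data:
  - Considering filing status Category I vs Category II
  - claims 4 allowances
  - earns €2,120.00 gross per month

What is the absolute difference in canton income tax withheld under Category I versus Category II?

Canton Income Tax (Category I): taxable = €2,120.00 − 4×€180.00 = €1,400.00
  11.2% × €1,400.00 = €156.80
Canton Income Tax (Category II): taxable = €2,120.00 − 4×€180.00 = €1,400.00
  €41.76 + 10.31% × (€1,400.00 − €1,200.00) = €41.76 + 10.31% × €200.00 = €62.38
Difference: |€156.80 − €62.38| = €94.42 (higher under Category I)

€94.42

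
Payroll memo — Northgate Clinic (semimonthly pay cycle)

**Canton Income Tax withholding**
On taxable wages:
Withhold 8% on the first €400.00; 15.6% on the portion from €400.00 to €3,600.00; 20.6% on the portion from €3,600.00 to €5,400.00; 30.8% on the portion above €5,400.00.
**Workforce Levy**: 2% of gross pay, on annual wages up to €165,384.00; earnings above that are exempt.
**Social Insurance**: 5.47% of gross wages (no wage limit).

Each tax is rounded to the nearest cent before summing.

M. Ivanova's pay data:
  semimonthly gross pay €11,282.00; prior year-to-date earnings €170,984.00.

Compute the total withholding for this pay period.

Canton Income Tax: taxable = €11,282.00
  €902.00 + 30.8% × (€11,282.00 − €5,400.00) = €902.00 + 30.8% × €5,882.00 = €2,713.66
Workforce Levy: YTD €170,984.00 ≥ cap €165,384.00 → €0.00
Social Insurance: 5.47% × €11,282.00 = €617.13
Total: €2,713.66 + €0.00 + €617.13 = €3,330.79

€3,330.79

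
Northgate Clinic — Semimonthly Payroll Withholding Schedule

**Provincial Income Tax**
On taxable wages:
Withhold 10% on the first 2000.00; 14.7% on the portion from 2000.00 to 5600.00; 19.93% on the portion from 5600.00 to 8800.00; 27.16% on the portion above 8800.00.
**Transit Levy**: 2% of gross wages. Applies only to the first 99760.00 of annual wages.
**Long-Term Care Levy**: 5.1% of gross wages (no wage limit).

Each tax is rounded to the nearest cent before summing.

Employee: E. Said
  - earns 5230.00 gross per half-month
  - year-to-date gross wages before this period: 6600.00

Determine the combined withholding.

Provincial Income Tax: taxable = 5230.00
  200.00 + 14.7% × (5230.00 − 2000.00) = 200.00 + 14.7% × 3230.00 = 674.81
Transit Levy: 2% × 5230.00 = 104.60
Long-Term Care Levy: 5.1% × 5230.00 = 266.73
Total: 674.81 + 104.60 + 266.73 = 1046.14

1046.14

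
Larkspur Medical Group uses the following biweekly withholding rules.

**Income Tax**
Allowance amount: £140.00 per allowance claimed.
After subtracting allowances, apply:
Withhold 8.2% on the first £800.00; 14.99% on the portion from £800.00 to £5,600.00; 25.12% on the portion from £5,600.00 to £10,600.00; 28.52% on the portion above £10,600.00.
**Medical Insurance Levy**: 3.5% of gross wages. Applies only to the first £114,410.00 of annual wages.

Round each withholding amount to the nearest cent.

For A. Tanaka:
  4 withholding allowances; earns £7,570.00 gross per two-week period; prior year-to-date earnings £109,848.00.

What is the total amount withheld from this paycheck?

£1,298.98

Income Tax: taxable = £7,570.00 − 4×£140.00 = £7,010.00
  £785.12 + 25.12% × (£7,010.00 − £5,600.00) = £785.12 + 25.12% × £1,410.00 = £1,139.31
Medical Insurance Levy: cap £114,410.00 − YTD £109,848.00 = £4,562.00 subject; 3.5% × £4,562.00 = £159.67
Total: £1,139.31 + £159.67 = £1,298.98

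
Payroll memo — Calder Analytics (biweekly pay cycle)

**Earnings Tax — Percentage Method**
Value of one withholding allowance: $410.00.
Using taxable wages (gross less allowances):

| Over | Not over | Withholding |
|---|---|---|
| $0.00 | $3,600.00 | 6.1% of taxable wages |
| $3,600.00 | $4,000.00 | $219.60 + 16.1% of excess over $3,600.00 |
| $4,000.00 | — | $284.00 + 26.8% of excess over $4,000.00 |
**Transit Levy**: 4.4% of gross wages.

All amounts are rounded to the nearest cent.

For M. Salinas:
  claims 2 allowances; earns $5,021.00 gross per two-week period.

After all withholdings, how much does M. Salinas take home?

$4,462.21

Earnings Tax: taxable = $5,021.00 − 2×$410.00 = $4,201.00
  $284.00 + 26.8% × ($4,201.00 − $4,000.00) = $284.00 + 26.8% × $201.00 = $337.87
Transit Levy: 4.4% × $5,021.00 = $220.92
Total withheld: $337.87 + $220.92 = $558.79
Net pay: $5,021.00 − $558.79 = $4,462.21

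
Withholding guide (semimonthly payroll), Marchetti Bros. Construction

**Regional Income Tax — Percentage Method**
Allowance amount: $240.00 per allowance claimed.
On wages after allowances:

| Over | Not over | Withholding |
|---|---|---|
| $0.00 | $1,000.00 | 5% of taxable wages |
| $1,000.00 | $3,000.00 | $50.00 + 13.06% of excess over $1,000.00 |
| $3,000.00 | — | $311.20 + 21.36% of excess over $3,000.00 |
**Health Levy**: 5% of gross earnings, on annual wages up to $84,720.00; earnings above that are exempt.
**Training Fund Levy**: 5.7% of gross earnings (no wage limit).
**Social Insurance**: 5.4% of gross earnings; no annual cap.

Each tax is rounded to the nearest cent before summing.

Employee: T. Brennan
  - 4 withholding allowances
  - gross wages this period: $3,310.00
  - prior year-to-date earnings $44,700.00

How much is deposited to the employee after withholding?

$2,550.78

Regional Income Tax: taxable = $3,310.00 − 4×$240.00 = $2,350.00
  $50.00 + 13.06% × ($2,350.00 − $1,000.00) = $50.00 + 13.06% × $1,350.00 = $226.31
Health Levy: 5% × $3,310.00 = $165.50
Training Fund Levy: 5.7% × $3,310.00 = $188.67
Social Insurance: 5.4% × $3,310.00 = $178.74
Total withheld: $226.31 + $165.50 + $188.67 + $178.74 = $759.22
Net pay: $3,310.00 − $759.22 = $2,550.78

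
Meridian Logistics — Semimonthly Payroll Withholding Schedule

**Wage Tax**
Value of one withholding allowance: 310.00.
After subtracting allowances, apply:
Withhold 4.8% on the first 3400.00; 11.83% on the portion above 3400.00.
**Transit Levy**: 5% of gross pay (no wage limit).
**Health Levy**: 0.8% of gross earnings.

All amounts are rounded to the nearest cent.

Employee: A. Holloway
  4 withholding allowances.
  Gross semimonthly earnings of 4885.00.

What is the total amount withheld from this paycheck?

475.51

Wage Tax: taxable = 4885.00 − 4×310.00 = 3645.00
  163.20 + 11.83% × (3645.00 − 3400.00) = 163.20 + 11.83% × 245.00 = 192.18
Transit Levy: 5% × 4885.00 = 244.25
Health Levy: 0.8% × 4885.00 = 39.08
Total: 192.18 + 244.25 + 39.08 = 475.51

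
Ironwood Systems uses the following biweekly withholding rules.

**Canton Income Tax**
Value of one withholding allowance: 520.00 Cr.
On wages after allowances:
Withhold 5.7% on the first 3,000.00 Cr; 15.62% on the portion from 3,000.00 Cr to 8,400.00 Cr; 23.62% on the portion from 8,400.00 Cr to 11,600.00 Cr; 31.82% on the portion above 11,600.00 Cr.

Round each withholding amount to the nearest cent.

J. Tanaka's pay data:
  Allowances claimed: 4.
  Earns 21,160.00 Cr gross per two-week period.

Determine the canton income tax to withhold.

Canton Income Tax: taxable = 21,160.00 Cr − 4×520.00 Cr = 19,080.00 Cr
  1,770.32 Cr + 31.82% × (19,080.00 Cr − 11,600.00 Cr) = 1,770.32 Cr + 31.82% × 7,480.00 Cr = 4,150.46 Cr

4,150.46 Cr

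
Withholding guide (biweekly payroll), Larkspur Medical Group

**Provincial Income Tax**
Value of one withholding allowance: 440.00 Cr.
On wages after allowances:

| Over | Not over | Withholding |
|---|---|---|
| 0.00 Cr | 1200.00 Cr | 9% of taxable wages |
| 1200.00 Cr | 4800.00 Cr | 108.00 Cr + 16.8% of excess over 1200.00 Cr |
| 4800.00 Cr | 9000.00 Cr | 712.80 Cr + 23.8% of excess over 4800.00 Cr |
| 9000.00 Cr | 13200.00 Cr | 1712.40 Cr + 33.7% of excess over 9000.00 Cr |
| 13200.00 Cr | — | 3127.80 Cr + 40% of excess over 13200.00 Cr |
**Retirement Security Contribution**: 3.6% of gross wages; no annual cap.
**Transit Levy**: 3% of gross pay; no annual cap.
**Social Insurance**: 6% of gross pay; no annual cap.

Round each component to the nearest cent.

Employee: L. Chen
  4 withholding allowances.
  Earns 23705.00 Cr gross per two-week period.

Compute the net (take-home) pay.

14092.37 Cr

Provincial Income Tax: taxable = 23705.00 Cr − 4×440.00 Cr = 21945.00 Cr
  3127.80 Cr + 40% × (21945.00 Cr − 13200.00 Cr) = 3127.80 Cr + 40% × 8745.00 Cr = 6625.80 Cr
Retirement Security Contribution: 3.6% × 23705.00 Cr = 853.38 Cr
Transit Levy: 3% × 23705.00 Cr = 711.15 Cr
Social Insurance: 6% × 23705.00 Cr = 1422.30 Cr
Total withheld: 6625.80 Cr + 853.38 Cr + 711.15 Cr + 1422.30 Cr = 9612.63 Cr
Net pay: 23705.00 Cr − 9612.63 Cr = 14092.37 Cr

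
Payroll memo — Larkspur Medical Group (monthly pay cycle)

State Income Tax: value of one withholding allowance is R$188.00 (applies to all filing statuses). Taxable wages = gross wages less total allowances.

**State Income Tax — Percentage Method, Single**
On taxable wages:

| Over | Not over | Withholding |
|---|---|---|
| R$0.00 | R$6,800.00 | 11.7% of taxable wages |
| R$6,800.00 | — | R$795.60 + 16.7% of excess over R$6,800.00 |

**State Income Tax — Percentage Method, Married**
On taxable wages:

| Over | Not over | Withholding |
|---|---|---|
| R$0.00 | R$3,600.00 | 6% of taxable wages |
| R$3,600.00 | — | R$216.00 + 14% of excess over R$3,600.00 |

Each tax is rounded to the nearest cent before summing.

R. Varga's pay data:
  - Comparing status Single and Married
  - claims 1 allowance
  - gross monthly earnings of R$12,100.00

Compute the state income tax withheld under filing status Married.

R$1,379.68

State Income Tax (Married): taxable = R$12,100.00 − 1×R$188.00 = R$11,912.00
  R$216.00 + 14% × (R$11,912.00 − R$3,600.00) = R$216.00 + 14% × R$8,312.00 = R$1,379.68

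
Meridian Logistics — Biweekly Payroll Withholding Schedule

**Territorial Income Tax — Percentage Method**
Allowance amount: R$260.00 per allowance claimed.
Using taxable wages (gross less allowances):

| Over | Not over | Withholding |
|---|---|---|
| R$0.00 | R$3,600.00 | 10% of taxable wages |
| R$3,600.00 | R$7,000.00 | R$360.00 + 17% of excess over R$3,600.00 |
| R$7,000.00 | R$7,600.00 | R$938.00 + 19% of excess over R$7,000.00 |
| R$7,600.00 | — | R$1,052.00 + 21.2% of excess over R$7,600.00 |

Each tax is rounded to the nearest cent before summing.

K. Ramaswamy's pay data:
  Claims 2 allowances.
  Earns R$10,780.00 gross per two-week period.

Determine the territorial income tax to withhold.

Territorial Income Tax: taxable = R$10,780.00 − 2×R$260.00 = R$10,260.00
  R$1,052.00 + 21.2% × (R$10,260.00 − R$7,600.00) = R$1,052.00 + 21.2% × R$2,660.00 = R$1,615.92

R$1,615.92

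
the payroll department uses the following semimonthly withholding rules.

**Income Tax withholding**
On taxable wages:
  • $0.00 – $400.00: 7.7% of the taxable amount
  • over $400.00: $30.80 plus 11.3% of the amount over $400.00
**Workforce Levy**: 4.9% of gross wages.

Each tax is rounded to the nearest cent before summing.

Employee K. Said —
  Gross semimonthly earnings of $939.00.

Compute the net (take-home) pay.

Income Tax: taxable = $939.00
  $30.80 + 11.3% × ($939.00 − $400.00) = $30.80 + 11.3% × $539.00 = $91.71
Workforce Levy: 4.9% × $939.00 = $46.01
Total withheld: $91.71 + $46.01 = $137.72
Net pay: $939.00 − $137.72 = $801.28

$801.28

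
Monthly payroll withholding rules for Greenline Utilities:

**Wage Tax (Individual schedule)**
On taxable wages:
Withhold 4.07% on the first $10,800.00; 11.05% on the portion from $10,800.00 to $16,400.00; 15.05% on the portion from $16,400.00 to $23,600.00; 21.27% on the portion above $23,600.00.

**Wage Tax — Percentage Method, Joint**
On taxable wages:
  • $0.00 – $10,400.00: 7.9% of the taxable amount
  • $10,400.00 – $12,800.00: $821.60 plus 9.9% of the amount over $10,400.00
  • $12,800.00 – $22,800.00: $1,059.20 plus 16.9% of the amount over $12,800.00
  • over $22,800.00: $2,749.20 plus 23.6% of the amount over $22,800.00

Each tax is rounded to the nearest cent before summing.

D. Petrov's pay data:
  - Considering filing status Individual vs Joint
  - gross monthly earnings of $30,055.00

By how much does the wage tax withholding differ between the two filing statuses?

$946.44

Wage Tax (Individual): taxable = $30,055.00
  $2,141.96 + 21.27% × ($30,055.00 − $23,600.00) = $2,141.96 + 21.27% × $6,455.00 = $3,514.94
Wage Tax (Joint): taxable = $30,055.00
  $2,749.20 + 23.6% × ($30,055.00 − $22,800.00) = $2,749.20 + 23.6% × $7,255.00 = $4,461.38
Difference: |$3,514.94 − $4,461.38| = $946.44 (higher under Joint)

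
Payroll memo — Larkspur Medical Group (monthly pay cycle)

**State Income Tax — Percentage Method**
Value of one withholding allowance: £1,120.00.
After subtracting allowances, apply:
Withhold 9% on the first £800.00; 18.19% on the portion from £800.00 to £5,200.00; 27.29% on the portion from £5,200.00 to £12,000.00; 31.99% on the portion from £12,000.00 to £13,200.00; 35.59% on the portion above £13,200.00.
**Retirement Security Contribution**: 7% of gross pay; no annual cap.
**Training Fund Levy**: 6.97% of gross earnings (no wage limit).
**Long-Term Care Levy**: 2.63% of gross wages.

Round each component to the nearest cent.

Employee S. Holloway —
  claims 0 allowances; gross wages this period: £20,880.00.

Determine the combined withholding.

£9,311.35

State Income Tax: taxable = £20,880.00
  £3,111.96 + 35.59% × (£20,880.00 − £13,200.00) = £3,111.96 + 35.59% × £7,680.00 = £5,845.27
Retirement Security Contribution: 7% × £20,880.00 = £1,461.60
Training Fund Levy: 6.97% × £20,880.00 = £1,455.34
Long-Term Care Levy: 2.63% × £20,880.00 = £549.14
Total: £5,845.27 + £1,461.60 + £1,455.34 + £549.14 = £9,311.35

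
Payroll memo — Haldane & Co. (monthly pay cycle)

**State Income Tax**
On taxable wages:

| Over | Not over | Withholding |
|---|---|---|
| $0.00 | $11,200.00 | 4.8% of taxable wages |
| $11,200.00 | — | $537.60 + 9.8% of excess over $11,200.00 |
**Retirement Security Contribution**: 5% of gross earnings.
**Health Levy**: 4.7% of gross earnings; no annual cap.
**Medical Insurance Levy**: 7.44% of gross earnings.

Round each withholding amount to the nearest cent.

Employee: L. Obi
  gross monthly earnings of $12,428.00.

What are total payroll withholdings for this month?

$2,788.10

State Income Tax: taxable = $12,428.00
  $537.60 + 9.8% × ($12,428.00 − $11,200.00) = $537.60 + 9.8% × $1,228.00 = $657.94
Retirement Security Contribution: 5% × $12,428.00 = $621.40
Health Levy: 4.7% × $12,428.00 = $584.12
Medical Insurance Levy: 7.44% × $12,428.00 = $924.64
Total: $657.94 + $621.40 + $584.12 + $924.64 = $2,788.10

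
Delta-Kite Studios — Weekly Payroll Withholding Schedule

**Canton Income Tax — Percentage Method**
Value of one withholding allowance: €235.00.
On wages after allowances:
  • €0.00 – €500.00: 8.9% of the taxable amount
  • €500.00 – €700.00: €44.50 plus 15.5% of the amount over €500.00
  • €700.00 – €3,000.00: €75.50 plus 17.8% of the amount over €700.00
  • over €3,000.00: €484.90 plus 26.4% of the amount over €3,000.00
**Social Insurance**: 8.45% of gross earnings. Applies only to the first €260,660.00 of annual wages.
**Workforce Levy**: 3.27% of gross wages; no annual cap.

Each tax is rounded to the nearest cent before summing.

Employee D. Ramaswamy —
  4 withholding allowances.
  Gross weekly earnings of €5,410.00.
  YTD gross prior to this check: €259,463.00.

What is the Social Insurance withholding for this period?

€101.15

Social Insurance: cap €260,660.00 − YTD €259,463.00 = €1,197.00 subject; 8.45% × €1,197.00 = €101.15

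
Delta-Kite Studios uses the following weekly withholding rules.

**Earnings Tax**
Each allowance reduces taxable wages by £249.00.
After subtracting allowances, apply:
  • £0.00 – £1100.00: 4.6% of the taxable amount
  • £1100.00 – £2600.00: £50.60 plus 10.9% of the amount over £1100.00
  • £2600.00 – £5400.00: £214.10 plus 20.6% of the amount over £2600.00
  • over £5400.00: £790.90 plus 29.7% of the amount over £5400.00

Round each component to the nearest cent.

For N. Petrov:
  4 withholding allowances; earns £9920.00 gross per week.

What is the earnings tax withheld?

£1837.53

Earnings Tax: taxable = £9920.00 − 4×£249.00 = £8924.00
  £790.90 + 29.7% × (£8924.00 − £5400.00) = £790.90 + 29.7% × £3524.00 = £1837.53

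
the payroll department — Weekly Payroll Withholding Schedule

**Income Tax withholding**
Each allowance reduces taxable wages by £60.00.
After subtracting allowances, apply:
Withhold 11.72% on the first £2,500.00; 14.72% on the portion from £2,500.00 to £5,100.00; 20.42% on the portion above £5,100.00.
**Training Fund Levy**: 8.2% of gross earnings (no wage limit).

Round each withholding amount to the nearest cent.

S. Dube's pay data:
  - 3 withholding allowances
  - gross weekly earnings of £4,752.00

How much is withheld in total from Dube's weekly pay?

£987.66

Income Tax: taxable = £4,752.00 − 3×£60.00 = £4,572.00
  £293.00 + 14.72% × (£4,572.00 − £2,500.00) = £293.00 + 14.72% × £2,072.00 = £598.00
Training Fund Levy: 8.2% × £4,752.00 = £389.66
Total: £598.00 + £389.66 = £987.66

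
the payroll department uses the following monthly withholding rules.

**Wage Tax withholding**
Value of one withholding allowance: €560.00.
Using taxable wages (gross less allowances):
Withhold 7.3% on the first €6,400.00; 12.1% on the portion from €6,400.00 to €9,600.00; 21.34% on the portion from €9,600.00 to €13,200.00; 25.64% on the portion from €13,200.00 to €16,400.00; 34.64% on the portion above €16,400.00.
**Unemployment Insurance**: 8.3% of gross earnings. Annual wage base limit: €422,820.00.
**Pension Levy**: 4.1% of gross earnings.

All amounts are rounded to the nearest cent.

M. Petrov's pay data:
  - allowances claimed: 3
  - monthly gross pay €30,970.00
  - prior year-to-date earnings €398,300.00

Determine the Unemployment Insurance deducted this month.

€2,035.16

Unemployment Insurance: cap €422,820.00 − YTD €398,300.00 = €24,520.00 subject; 8.3% × €24,520.00 = €2,035.16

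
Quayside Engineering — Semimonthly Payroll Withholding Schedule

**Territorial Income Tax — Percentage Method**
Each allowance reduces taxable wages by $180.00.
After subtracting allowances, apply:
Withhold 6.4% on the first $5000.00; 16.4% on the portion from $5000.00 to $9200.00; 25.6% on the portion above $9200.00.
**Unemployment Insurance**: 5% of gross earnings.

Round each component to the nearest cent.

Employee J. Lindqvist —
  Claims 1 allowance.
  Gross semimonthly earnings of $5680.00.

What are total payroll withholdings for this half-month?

$686.00

Territorial Income Tax: taxable = $5680.00 − 1×$180.00 = $5500.00
  $320.00 + 16.4% × ($5500.00 − $5000.00) = $320.00 + 16.4% × $500.00 = $402.00
Unemployment Insurance: 5% × $5680.00 = $284.00
Total: $402.00 + $284.00 = $686.00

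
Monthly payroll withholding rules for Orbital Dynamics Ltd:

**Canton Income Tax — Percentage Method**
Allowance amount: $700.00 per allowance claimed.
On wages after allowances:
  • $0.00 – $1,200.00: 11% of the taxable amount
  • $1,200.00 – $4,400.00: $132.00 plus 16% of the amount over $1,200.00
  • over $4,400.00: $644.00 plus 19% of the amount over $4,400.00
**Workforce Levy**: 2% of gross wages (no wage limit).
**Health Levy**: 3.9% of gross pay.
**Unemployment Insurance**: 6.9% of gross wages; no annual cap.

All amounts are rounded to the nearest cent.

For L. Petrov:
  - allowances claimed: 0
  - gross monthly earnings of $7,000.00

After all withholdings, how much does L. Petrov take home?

Canton Income Tax: taxable = $7,000.00
  $644.00 + 19% × ($7,000.00 − $4,400.00) = $644.00 + 19% × $2,600.00 = $1,138.00
Workforce Levy: 2% × $7,000.00 = $140.00
Health Levy: 3.9% × $7,000.00 = $273.00
Unemployment Insurance: 6.9% × $7,000.00 = $483.00
Total withheld: $1,138.00 + $140.00 + $273.00 + $483.00 = $2,034.00
Net pay: $7,000.00 − $2,034.00 = $4,966.00

$4,966.00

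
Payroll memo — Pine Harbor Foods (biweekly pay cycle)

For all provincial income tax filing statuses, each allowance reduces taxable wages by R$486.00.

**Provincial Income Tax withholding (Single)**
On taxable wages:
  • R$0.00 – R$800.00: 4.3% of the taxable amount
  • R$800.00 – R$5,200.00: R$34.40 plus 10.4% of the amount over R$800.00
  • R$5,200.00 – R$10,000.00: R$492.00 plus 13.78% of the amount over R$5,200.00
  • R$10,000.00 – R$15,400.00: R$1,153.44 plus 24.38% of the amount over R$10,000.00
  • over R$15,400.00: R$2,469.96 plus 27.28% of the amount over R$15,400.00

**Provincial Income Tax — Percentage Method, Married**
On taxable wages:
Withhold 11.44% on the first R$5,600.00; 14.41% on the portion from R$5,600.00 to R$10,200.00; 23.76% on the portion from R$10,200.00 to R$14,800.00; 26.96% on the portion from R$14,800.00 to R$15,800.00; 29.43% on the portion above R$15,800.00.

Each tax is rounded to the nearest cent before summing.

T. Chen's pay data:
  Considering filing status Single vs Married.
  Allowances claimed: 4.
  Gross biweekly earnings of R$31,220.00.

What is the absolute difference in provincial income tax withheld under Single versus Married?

R$376.72

Provincial Income Tax (Single): taxable = R$31,220.00 − 4×R$486.00 = R$29,276.00
  R$2,469.96 + 27.28% × (R$29,276.00 − R$15,400.00) = R$2,469.96 + 27.28% × R$13,876.00 = R$6,255.33
Provincial Income Tax (Married): taxable = R$31,220.00 − 4×R$486.00 = R$29,276.00
  R$2,666.06 + 29.43% × (R$29,276.00 − R$15,800.00) = R$2,666.06 + 29.43% × R$13,476.00 = R$6,632.05
Difference: |R$6,255.33 − R$6,632.05| = R$376.72 (higher under Married)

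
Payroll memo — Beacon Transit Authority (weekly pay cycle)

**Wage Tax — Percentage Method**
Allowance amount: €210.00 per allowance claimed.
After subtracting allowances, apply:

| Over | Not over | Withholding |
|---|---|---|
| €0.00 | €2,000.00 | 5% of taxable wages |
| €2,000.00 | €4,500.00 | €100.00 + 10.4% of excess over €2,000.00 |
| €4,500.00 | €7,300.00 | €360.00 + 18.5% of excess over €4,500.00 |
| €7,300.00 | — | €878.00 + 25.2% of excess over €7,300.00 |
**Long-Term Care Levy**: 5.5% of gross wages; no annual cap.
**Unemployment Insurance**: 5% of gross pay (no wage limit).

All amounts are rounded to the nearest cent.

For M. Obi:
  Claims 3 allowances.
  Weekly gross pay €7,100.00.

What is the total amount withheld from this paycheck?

€1,469.95

Wage Tax: taxable = €7,100.00 − 3×€210.00 = €6,470.00
  €360.00 + 18.5% × (€6,470.00 − €4,500.00) = €360.00 + 18.5% × €1,970.00 = €724.45
Long-Term Care Levy: 5.5% × €7,100.00 = €390.50
Unemployment Insurance: 5% × €7,100.00 = €355.00
Total: €724.45 + €390.50 + €355.00 = €1,469.95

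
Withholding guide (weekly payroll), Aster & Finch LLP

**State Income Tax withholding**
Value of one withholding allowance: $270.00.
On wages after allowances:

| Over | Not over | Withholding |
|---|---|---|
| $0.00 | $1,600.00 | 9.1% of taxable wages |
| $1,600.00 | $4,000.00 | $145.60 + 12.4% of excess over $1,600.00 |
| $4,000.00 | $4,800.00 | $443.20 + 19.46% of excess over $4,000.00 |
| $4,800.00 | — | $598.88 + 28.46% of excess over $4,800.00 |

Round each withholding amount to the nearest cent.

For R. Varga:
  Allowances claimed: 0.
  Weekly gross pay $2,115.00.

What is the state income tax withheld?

State Income Tax: taxable = $2,115.00
  $145.60 + 12.4% × ($2,115.00 − $1,600.00) = $145.60 + 12.4% × $515.00 = $209.46

$209.46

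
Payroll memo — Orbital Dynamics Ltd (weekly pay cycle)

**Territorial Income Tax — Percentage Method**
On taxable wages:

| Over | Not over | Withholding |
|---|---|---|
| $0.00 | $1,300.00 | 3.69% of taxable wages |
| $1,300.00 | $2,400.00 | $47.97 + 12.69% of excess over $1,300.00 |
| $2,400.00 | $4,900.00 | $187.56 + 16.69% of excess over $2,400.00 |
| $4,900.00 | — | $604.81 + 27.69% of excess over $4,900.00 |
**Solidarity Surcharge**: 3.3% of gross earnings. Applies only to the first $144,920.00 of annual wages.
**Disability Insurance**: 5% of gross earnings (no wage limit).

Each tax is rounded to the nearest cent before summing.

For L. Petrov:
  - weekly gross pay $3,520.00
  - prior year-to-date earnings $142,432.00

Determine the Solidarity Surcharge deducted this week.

Solidarity Surcharge: cap $144,920.00 − YTD $142,432.00 = $2,488.00 subject; 3.3% × $2,488.00 = $82.10

$82.10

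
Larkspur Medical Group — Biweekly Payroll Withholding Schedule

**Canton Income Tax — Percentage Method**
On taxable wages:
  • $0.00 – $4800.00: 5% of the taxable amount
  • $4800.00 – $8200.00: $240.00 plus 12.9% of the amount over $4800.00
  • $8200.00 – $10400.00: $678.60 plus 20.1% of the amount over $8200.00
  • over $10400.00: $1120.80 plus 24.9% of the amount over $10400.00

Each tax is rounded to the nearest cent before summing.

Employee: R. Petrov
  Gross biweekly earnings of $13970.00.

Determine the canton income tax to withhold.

Canton Income Tax: taxable = $13970.00
  $1120.80 + 24.9% × ($13970.00 − $10400.00) = $1120.80 + 24.9% × $3570.00 = $2009.73

$2009.73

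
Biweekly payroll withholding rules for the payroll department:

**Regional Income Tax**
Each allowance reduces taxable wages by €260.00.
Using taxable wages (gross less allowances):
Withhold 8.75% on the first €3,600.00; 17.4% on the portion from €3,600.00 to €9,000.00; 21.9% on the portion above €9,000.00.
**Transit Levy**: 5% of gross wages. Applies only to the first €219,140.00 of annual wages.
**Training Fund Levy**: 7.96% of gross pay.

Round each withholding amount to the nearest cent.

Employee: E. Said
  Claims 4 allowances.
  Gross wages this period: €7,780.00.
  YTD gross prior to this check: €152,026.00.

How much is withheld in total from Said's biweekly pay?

€1,869.65

Regional Income Tax: taxable = €7,780.00 − 4×€260.00 = €6,740.00
  €315.00 + 17.4% × (€6,740.00 − €3,600.00) = €315.00 + 17.4% × €3,140.00 = €861.36
Transit Levy: 5% × €7,780.00 = €389.00
Training Fund Levy: 7.96% × €7,780.00 = €619.29
Total: €861.36 + €389.00 + €619.29 = €1,869.65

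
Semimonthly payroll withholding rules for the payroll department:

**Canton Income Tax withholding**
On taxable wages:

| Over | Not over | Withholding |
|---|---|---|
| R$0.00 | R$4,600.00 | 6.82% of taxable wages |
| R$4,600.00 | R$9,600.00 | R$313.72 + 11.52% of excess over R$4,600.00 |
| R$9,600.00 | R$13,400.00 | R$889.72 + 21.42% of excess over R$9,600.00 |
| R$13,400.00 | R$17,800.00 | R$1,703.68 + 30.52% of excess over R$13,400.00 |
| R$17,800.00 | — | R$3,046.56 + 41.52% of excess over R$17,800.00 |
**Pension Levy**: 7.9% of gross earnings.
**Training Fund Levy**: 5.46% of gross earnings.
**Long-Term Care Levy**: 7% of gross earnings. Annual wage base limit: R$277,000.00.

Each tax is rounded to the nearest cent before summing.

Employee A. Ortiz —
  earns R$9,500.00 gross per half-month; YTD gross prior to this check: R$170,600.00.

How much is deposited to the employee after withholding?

R$6,687.60

Canton Income Tax: taxable = R$9,500.00
  R$313.72 + 11.52% × (R$9,500.00 − R$4,600.00) = R$313.72 + 11.52% × R$4,900.00 = R$878.20
Pension Levy: 7.9% × R$9,500.00 = R$750.50
Training Fund Levy: 5.46% × R$9,500.00 = R$518.70
Long-Term Care Levy: 7% × R$9,500.00 = R$665.00
Total withheld: R$878.20 + R$750.50 + R$518.70 + R$665.00 = R$2,812.40
Net pay: R$9,500.00 − R$2,812.40 = R$6,687.60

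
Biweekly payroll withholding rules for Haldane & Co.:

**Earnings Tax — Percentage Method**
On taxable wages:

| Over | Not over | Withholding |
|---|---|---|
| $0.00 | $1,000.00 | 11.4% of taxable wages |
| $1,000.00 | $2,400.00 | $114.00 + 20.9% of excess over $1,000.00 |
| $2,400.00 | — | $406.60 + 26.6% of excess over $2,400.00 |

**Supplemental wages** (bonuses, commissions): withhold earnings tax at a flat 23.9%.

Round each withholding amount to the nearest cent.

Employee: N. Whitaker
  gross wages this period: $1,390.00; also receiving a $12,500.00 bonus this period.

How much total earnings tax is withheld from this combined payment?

$3,183.01

Earnings Tax: taxable = $1,390.00
  $114.00 + 20.9% × ($1,390.00 − $1,000.00) = $114.00 + 20.9% × $390.00 = $195.51
Supplemental (23.9% flat on bonus): 23.9% × $12,500.00 = $2,987.50
Total earnings tax: $195.51 + $2,987.50 = $3,183.01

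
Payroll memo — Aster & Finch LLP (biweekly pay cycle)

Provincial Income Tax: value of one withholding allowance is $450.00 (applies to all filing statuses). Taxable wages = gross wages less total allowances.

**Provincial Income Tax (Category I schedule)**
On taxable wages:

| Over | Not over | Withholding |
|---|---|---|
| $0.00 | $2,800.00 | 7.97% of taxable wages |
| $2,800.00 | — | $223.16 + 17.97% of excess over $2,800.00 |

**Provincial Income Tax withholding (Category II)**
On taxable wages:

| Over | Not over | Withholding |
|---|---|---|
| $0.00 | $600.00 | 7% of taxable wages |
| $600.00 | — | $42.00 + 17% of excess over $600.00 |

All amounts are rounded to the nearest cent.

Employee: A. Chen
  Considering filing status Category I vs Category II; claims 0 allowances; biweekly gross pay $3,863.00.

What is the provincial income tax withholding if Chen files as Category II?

Provincial Income Tax (Category II): taxable = $3,863.00
  $42.00 + 17% × ($3,863.00 − $600.00) = $42.00 + 17% × $3,263.00 = $596.71

$596.71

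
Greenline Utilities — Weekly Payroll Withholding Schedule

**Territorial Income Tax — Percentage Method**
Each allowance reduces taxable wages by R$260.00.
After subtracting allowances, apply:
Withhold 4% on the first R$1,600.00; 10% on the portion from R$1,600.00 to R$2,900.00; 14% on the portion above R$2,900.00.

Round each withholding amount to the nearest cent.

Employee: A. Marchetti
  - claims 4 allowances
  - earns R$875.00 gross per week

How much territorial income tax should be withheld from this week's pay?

Territorial Income Tax: taxable = R$875.00 − 4×R$260.00 = R$-165.00
  Taxable ≤ 0 → R$0.00

R$0.00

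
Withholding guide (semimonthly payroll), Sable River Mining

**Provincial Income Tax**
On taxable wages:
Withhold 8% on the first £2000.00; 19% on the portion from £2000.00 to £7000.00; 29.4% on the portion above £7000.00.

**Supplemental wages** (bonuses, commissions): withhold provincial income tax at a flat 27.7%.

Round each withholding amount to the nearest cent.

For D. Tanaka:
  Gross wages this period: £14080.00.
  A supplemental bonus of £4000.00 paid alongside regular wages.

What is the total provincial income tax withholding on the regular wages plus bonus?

Provincial Income Tax: taxable = £14080.00
  £1110.00 + 29.4% × (£14080.00 − £7000.00) = £1110.00 + 29.4% × £7080.00 = £3191.52
Supplemental (27.7% flat on bonus): 27.7% × £4000.00 = £1108.00
Total provincial income tax: £3191.52 + £1108.00 = £4299.52

£4299.52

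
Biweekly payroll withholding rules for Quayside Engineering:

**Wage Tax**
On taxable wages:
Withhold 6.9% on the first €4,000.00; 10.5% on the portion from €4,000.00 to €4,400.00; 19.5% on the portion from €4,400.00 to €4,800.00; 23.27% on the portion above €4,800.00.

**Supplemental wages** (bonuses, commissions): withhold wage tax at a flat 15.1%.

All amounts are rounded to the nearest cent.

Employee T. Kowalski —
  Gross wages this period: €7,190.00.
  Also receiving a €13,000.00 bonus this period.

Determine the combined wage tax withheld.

Wage Tax: taxable = €7,190.00
  €396.00 + 23.27% × (€7,190.00 − €4,800.00) = €396.00 + 23.27% × €2,390.00 = €952.15
Supplemental (15.1% flat on bonus): 15.1% × €13,000.00 = €1,963.00
Total wage tax: €952.15 + €1,963.00 = €2,915.15

€2,915.15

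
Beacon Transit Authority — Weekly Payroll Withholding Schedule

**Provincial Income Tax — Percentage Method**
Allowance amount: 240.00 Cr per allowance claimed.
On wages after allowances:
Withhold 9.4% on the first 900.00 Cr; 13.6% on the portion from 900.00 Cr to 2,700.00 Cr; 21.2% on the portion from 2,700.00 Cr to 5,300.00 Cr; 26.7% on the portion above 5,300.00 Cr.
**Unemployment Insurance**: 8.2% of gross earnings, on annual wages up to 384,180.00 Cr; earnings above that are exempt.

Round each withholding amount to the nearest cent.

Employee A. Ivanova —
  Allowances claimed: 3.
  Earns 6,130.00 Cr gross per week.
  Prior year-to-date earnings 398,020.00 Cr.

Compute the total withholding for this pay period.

Provincial Income Tax: taxable = 6,130.00 Cr − 3×240.00 Cr = 5,410.00 Cr
  880.60 Cr + 26.7% × (5,410.00 Cr − 5,300.00 Cr) = 880.60 Cr + 26.7% × 110.00 Cr = 909.97 Cr
Unemployment Insurance: YTD 398,020.00 Cr ≥ cap 384,180.00 Cr → 0.00 Cr
Total: 909.97 Cr + 0.00 Cr = 909.97 Cr

909.97 Cr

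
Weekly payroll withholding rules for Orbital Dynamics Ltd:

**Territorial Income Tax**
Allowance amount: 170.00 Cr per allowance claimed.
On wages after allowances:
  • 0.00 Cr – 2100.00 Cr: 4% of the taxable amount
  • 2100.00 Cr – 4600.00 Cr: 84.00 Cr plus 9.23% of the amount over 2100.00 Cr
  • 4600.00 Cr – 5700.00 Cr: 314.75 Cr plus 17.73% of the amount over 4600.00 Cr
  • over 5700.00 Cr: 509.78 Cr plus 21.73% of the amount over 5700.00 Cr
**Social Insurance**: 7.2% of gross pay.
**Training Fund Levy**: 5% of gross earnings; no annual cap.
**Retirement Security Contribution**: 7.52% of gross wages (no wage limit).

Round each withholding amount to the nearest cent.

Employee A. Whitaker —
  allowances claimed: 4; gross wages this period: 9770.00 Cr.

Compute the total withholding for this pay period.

3173.07 Cr

Territorial Income Tax: taxable = 9770.00 Cr − 4×170.00 Cr = 9090.00 Cr
  509.78 Cr + 21.73% × (9090.00 Cr − 5700.00 Cr) = 509.78 Cr + 21.73% × 3390.00 Cr = 1246.43 Cr
Social Insurance: 7.2% × 9770.00 Cr = 703.44 Cr
Training Fund Levy: 5% × 9770.00 Cr = 488.50 Cr
Retirement Security Contribution: 7.52% × 9770.00 Cr = 734.70 Cr
Total: 1246.43 Cr + 703.44 Cr + 488.50 Cr + 734.70 Cr = 3173.07 Cr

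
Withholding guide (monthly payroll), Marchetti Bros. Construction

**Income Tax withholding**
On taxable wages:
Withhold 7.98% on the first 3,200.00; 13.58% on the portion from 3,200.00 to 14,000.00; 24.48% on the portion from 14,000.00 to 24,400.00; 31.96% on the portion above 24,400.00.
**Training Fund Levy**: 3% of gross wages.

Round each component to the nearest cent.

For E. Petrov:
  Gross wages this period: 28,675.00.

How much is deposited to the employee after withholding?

Income Tax: taxable = 28,675.00
  4,267.92 + 31.96% × (28,675.00 − 24,400.00) = 4,267.92 + 31.96% × 4,275.00 = 5,634.21
Training Fund Levy: 3% × 28,675.00 = 860.25
Total withheld: 5,634.21 + 860.25 = 6,494.46
Net pay: 28,675.00 − 6,494.46 = 22,180.54

22,180.54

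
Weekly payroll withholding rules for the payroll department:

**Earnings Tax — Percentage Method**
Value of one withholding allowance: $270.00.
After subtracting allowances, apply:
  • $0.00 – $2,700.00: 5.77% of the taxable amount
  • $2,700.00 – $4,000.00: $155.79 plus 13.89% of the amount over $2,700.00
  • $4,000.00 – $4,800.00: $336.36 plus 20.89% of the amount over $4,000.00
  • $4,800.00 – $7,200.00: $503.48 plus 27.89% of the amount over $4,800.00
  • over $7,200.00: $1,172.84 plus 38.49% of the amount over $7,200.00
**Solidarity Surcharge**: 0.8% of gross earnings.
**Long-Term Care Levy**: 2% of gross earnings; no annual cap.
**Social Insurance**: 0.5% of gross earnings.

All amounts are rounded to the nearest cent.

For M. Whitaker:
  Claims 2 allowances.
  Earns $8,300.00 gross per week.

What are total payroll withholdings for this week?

Earnings Tax: taxable = $8,300.00 − 2×$270.00 = $7,760.00
  $1,172.84 + 38.49% × ($7,760.00 − $7,200.00) = $1,172.84 + 38.49% × $560.00 = $1,388.38
Solidarity Surcharge: 0.8% × $8,300.00 = $66.40
Long-Term Care Levy: 2% × $8,300.00 = $166.00
Social Insurance: 0.5% × $8,300.00 = $41.50
Total: $1,388.38 + $66.40 + $166.00 + $41.50 = $1,662.28

$1,662.28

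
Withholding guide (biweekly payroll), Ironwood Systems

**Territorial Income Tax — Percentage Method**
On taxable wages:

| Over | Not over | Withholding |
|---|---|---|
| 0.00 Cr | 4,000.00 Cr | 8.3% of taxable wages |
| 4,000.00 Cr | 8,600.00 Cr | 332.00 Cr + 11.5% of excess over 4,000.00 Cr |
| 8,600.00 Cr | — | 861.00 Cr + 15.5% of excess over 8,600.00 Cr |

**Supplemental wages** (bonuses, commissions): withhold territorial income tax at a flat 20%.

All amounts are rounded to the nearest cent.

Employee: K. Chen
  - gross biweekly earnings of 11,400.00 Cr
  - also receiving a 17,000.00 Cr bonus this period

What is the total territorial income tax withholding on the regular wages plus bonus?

Territorial Income Tax: taxable = 11,400.00 Cr
  861.00 Cr + 15.5% × (11,400.00 Cr − 8,600.00 Cr) = 861.00 Cr + 15.5% × 2,800.00 Cr = 1,295.00 Cr
Supplemental (20% flat on bonus): 20% × 17,000.00 Cr = 3,400.00 Cr
Total territorial income tax: 1,295.00 Cr + 3,400.00 Cr = 4,695.00 Cr

4,695.00 Cr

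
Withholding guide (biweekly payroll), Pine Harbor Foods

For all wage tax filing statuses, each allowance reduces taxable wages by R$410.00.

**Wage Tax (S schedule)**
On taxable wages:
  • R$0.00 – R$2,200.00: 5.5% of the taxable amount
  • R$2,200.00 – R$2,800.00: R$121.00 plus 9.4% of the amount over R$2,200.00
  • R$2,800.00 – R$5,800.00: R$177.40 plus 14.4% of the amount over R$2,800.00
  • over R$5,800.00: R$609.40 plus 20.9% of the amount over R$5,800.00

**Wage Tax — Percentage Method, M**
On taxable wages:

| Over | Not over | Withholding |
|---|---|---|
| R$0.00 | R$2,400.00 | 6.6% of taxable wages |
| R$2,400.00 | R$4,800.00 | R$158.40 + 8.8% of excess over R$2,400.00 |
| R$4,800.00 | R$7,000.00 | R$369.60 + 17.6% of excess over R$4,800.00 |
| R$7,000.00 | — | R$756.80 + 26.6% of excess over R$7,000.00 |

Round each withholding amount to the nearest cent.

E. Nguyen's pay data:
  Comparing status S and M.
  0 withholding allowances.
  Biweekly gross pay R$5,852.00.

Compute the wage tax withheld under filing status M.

Wage Tax (M): taxable = R$5,852.00
  R$369.60 + 17.6% × (R$5,852.00 − R$4,800.00) = R$369.60 + 17.6% × R$1,052.00 = R$554.75

R$554.75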